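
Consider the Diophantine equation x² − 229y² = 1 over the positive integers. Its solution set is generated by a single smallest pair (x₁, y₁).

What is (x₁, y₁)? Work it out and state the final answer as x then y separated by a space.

5848201 386460

√229 = [15; 7,1,1,7,30, …], period ℓ=5 (odd) → k=9
i=0: a=15 ⇒ p=15, q=1
…
i=7: a=1 ⇒ p=413926, q=27353
i=8: a=1 ⇒ p=776325, q=51301
i=9: a=7 ⇒ p=5848201, q=386460
(x₁, y₁) = (5848201, 386460);  5848201² − 229·386460² = 1 ✓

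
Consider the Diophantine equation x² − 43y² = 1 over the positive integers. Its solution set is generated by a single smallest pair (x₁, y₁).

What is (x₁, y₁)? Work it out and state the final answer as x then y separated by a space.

√43 → a₀=6, period (1,1,3,1,5,1,3,1,1,12); ℓ=10 even so k=9
i=0: a=6 ⇒ p=6, q=1
…
i=2: a=1 ⇒ p=13, q=2
i=3: a=3 ⇒ p=46, q=7
…
i=6: a=1 ⇒ p=400, q=61
i=7: a=3 ⇒ p=1541, q=235
i=8: a=1 ⇒ p=1941, q=296
i=9: a=1 ⇒ p=3482, q=531
→ (3482, 531).  Check: 3482²=12124324, 43·531²=12124323, difference 1.

3482 531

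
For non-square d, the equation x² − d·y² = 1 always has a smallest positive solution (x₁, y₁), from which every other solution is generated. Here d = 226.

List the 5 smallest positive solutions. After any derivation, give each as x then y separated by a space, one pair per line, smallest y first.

d=226: √d = [15; 30] (ℓ=1, odd), read p_1/q_1
a_0=15:  p_0=15·1+0=15,  q_0=15·0+1=1
a_1=30:  p_1=30·15+1=451,  q_1=30·1+0=30
(x₁, y₁) = (451, 30);  451² − 226·30² = 1 ✓
(451+30√226)^2 = 406801 + 27060√226
(451+30√226)^3 = 366934051 + 24408090√226
(451+30√226)^4 = 330974107201 + 22016070120√226
(451+30√226)^5 = 298538277761251 + 19858470840150√226

451 30
406801 27060
366934051 24408090
330974107201 22016070120
298538277761251 19858470840150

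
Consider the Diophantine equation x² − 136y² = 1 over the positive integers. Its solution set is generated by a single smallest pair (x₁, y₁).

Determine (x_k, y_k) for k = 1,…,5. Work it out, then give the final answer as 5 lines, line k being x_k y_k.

35 3
2449 210
171395 14697
11995201 1028580
839492675 71985903

d=136: √d = [11; 1,1,1,22] (ℓ=4, even), read p_3/q_3
a_0=11:  p_0=11·1+0=11,  q_0=11·0+1=1
a_1=1:  p_1=1·11+1=12,  q_1=1·1+0=1
a_2=1:  p_2=1·12+11=23,  q_2=1·1+1=2
a_3=1:  p_3=1·23+12=35,  q_3=1·2+1=3
(x₁, y₁) = (35, 3);  35² − 136·3² = 1 ✓
(x_2, y_2) = (35·35 + 136·3·3, 35·3 + 3·35) = (2449, 210)
(x_3, y_3) = (35·2449 + 136·3·210, 35·210 + 3·2449) = (171395, 14697)
(x_4, y_4) = (35·171395 + 136·3·14697, 35·14697 + 3·171395) = (11995201, 1028580)
(x_5, y_5) = (35·11995201 + 136·3·1028580, 35·1028580 + 3·11995201) = (839492675, 71985903)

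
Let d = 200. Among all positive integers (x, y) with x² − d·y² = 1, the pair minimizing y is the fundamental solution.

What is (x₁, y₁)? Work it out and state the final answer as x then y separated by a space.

99 7

[14; 7,28] for √200; ℓ=2 ⇒ convergent index 1
a_0=14:  p_0=14·1+0=14,  q_0=14·0+1=1
a_1=7:  p_1=7·14+1=99,  q_1=7·1+0=7
(x₁, y₁) = (99, 7);  99² − 200·7² = 1 ✓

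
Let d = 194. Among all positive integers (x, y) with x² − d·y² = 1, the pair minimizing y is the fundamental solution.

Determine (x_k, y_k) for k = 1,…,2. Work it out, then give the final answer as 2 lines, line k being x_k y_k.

[13; 1,12,1,26] for √194; ℓ=4 ⇒ convergent index 3
k=0  a_k=13  p_k/q_k = 13/1
k=1  a_k=1  p_k/q_k = 14/1
k=2  a_k=12  p_k/q_k = 181/13
k=3  a_k=1  p_k/q_k = 195/14
(x₁, y₁) = (195, 14);  195² − 194·14² = 1 ✓
k=2:  x_2 = 195·195+194·14·14 = 76049,  y_2 = 195·14+14·195 = 5460

195 14
76049 5460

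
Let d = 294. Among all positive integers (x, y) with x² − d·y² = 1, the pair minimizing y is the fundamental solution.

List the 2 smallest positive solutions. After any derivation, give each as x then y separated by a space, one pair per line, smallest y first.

√294 → a₀=17, period (6,1,4,1,6,34); ℓ=6 even so k=5
i=0: a=17 ⇒ p=17, q=1
i=1: a=6 ⇒ p=103, q=6
i=2: a=1 ⇒ p=120, q=7
…
i=4: a=1 ⇒ p=703, q=41
i=5: a=6 ⇒ p=4801, q=280
fundamental: x₁=4801, y₁=280  (since 23049601 − 294·78400 = 1)
n=2: (4801,280)∘(4801,280) = (4801·4801+294·280·280, 4801·280+280·4801) = (46099201,2688560)

4801 280
46099201 2688560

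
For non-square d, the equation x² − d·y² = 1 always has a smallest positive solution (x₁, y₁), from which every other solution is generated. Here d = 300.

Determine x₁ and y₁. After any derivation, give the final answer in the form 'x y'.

1351 78

[17; 3,8,3,34] for √300; ℓ=4 ⇒ convergent index 3
k=0  a_k=17  p_k/q_k = 17/1
…
k=2  a_k=8  p_k/q_k = 433/25
k=3  a_k=3  p_k/q_k = 1351/78
→ (1351, 78).  Check: 1351²=1825201, 300·78²=1825200, difference 1.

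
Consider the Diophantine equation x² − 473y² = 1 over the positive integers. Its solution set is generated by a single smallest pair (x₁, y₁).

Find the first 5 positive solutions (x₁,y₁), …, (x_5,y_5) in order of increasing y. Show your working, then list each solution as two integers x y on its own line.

√473 = [21; 1,2,1,42, …], period ℓ=4 (even) → k=3
a_0=21:  p_0=21·1+0=21,  q_0=21·0+1=1
…
a_2=2:  p_2=2·22+21=65,  q_2=2·1+1=3
a_3=1:  p_3=1·65+22=87,  q_3=1·3+1=4
→ (87, 4).  Check: 87²=7569, 473·4²=7568, difference 1.
n=2: (87,4)∘(87,4) = (87·87+473·4·4, 87·4+4·87) = (15137,696)
n=3: (15137,696)∘(87,4) = (87·15137+473·4·696, 87·696+4·15137) = (2633751,121100)
n=4: (2633751,121100)∘(87,4) = (87·2633751+473·4·121100, 87·121100+4·2633751) = (458257537,21070704)
n=5: (458257537,21070704)∘(87,4) = (87·458257537+473·4·21070704, 87·21070704+4·458257537) = (79734177687,3666181396)

87 4
15137 696
2633751 121100
458257537 21070704
79734177687 3666181396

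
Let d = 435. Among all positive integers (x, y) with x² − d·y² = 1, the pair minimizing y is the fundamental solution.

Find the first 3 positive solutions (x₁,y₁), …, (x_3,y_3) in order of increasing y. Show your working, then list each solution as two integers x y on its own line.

d=435: √d = [20; 1,5,1,40] (ℓ=4, even), read p_3/q_3
a_0=20:  p_0=20·1+0=20,  q_0=20·0+1=1
a_1=1:  p_1=1·20+1=21,  q_1=1·1+0=1
a_2=5:  p_2=5·21+20=125,  q_2=5·1+1=6
a_3=1:  p_3=1·125+21=146,  q_3=1·6+1=7
fundamental: x₁=146, y₁=7  (since 21316 − 435·49 = 1)
k=2:  x_2 = 146·146+435·7·7 = 42631,  y_2 = 146·7+7·146 = 2044
k=3:  x_3 = 146·42631+435·7·2044 = 12448106,  y_3 = 146·2044+7·42631 = 596841

146 7
42631 2044
12448106 596841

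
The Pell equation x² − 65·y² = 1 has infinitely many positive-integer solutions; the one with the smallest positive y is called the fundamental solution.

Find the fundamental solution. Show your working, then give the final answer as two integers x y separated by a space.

√65 = [8; 16, …], period ℓ=1 (odd) → k=1
k=0  a_k=8  p_k/q_k = 8/1
k=1  a_k=16  p_k/q_k = 129/16
(x₁, y₁) = (129, 16);  129² − 65·16² = 1 ✓

129 16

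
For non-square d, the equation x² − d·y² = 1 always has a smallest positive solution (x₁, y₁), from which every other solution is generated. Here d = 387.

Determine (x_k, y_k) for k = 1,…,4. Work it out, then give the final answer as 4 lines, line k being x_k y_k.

√387 → a₀=19, period (1,2,19,2,1,38); ℓ=6 even so k=5
step 0: (19, 1)  from 19·(1,0) + (0,1)
…
step 2: (59, 3)  from 2·(20,1) + (19,1)
…
step 4: (2341, 119)  from 2·(1141,58) + (59,3)
step 5: (3482, 177)  from 1·(2341,119) + (1141,58)
(x₁, y₁) = (3482, 177);  3482² − 387·177² = 1 ✓
n=2: (3482,177)∘(3482,177) = (3482·3482+387·177·177, 3482·177+177·3482) = (24248647,1232628)
n=3: (24248647,1232628)∘(3482,177) = (3482·24248647+387·177·1232628, 3482·1232628+177·24248647) = (168867574226,8584021215)
n=4: (168867574226,8584021215)∘(3482,177) = (3482·168867574226+387·177·8584021215, 3482·8584021215+177·168867574226) = (1175993762661217,59779122508632)

3482 177
24248647 1232628
168867574226 8584021215
1175993762661217 59779122508632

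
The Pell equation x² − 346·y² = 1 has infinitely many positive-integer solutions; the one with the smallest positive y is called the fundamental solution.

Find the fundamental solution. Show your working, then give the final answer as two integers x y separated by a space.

17299 930

√346 → a₀=18, period (1,1,1,1,36); ℓ=5 odd so k=9
a_0=18:  p_0=18·1+0=18,  q_0=18·0+1=1
a_1=1:  p_1=1·18+1=19,  q_1=1·1+0=1
…
a_8=1:  p_8=1·6901+3497=10398,  q_8=1·371+188=559
a_9=1:  p_9=1·10398+6901=17299,  q_9=1·559+371=930
→ (17299, 930).  Check: 17299²=299255401, 346·930²=299255400, difference 1.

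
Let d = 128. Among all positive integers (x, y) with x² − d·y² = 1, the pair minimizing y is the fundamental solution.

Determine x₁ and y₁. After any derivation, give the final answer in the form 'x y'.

[11; 3,5,3,22] for √128; ℓ=4 ⇒ convergent index 3
step 0: (11, 1)  from 11·(1,0) + (0,1)
step 1: (34, 3)  from 3·(11,1) + (1,0)
step 2: (181, 16)  from 5·(34,3) + (11,1)
step 3: (577, 51)  from 3·(181,16) + (34,3)
fundamental: x₁=577, y₁=51  (since 332929 − 128·2601 = 1)

577 51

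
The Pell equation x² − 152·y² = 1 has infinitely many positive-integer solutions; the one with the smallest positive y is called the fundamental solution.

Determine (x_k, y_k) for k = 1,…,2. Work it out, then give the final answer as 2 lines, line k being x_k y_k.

√152 → a₀=12, period (3,24); ℓ=2 even so k=1
step 0: (12, 1)  from 12·(1,0) + (0,1)
step 1: (37, 3)  from 3·(12,1) + (1,0)
fundamental: x₁=37, y₁=3  (since 1369 − 152·9 = 1)
(x_2, y_2) = (37·37 + 152·3·3, 37·3 + 3·37) = (2737, 222)

37 3
2737 222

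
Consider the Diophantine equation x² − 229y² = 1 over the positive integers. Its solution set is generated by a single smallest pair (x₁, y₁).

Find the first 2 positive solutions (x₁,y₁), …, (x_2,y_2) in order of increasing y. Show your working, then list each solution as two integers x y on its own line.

√229 = [15; 7,1,1,7,30, …], period ℓ=5 (odd) → k=9
a_0=15:  p_0=15·1+0=15,  q_0=15·0+1=1
…
a_5=30:  p_5=30·1710+227=51527,  q_5=30·113+15=3405
a_6=7:  p_6=7·51527+1710=362399,  q_6=7·3405+113=23948
a_7=1:  p_7=1·362399+51527=413926,  q_7=1·23948+3405=27353
a_8=1:  p_8=1·413926+362399=776325,  q_8=1·27353+23948=51301
a_9=7:  p_9=7·776325+413926=5848201,  q_9=7·51301+27353=386460
→ (5848201, 386460).  Check: 5848201²=34201454936401, 229·386460²=34201454936400, difference 1.
k=2:  x_2 = 5848201·5848201+229·386460·386460 = 68402909872801,  y_2 = 5848201·386460+386460·5848201 = 4520191516920

5848201 386460
68402909872801 4520191516920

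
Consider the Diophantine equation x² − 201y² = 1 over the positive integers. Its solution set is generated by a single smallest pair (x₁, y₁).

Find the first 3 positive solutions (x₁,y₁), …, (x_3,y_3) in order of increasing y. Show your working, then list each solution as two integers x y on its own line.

d=201: √d = [14; 5,1,1,1,2,…,1,5,28] (ℓ=14, even), read p_13/q_13
step 0: (14, 1)  from 14·(1,0) + (0,1)
step 1: (71, 5)  from 5·(14,1) + (1,0)
step 2: (85, 6)  from 1·(71,5) + (14,1)
step 3: (156, 11)  from 1·(85,6) + (71,5)
step 4: (241, 17)  from 1·(156,11) + (85,6)
step 5: (638, 45)  from 2·(241,17) + (156,11)
…
step 7: (7670, 541)  from 8·(879,62) + (638,45)
…
step 10: (33317, 2350)  from 1·(24768,1747) + (8549,603)
step 11: (58085, 4097)  from 1·(33317,2350) + (24768,1747)
step 12: (91402, 6447)  from 1·(58085,4097) + (33317,2350)
step 13: (515095, 36332)  from 5·(91402,6447) + (58085,4097)
fundamental: x₁=515095, y₁=36332  (since 265322859025 − 201·1320014224 = 1)
(x_2, y_2) = (515095·515095 + 201·36332·36332, 515095·36332 + 36332·515095) = (530645718049, 37428863080)
(x_3, y_3) = (515095·530645718049 + 201·36332·37428863080, 515095·37428863080 + 36332·530645718049) = (546665912276384215, 38558840456348868)

515095 36332
530645718049 37428863080
546665912276384215 38558840456348868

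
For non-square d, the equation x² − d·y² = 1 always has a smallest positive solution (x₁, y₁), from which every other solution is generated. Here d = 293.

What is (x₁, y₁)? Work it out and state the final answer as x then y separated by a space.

12320649 719780

√293 → a₀=17, period (8,1,1,8,34); ℓ=5 odd so k=9
k=0  a_k=17  p_k/q_k = 17/1
…
k=6  a_k=8  p_k/q_k = 679914/39721
k=7  a_k=1  p_k/q_k = 764593/44668
k=8  a_k=1  p_k/q_k = 1444507/84389
k=9  a_k=8  p_k/q_k = 12320649/719780
fundamental: x₁=12320649, y₁=719780  (since 151798391781201 − 293·518083248400 = 1)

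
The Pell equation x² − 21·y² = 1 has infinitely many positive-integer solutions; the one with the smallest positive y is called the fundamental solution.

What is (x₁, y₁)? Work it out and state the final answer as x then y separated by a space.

[4; 1,1,2,1,1,8] for √21; ℓ=6 ⇒ convergent index 5
k=0  a_k=4  p_k/q_k = 4/1
k=1  a_k=1  p_k/q_k = 5/1
…
k=3  a_k=2  p_k/q_k = 23/5
k=4  a_k=1  p_k/q_k = 32/7
k=5  a_k=1  p_k/q_k = 55/12
(x₁, y₁) = (55, 12);  55² − 21·12² = 1 ✓

55 12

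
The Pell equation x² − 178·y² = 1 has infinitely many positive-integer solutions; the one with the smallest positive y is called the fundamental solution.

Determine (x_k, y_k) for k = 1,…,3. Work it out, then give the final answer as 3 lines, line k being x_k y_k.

√178 = [13; 2,1,12,1,2,26, …], period ℓ=6 (even) → k=5
a_0=13:  p_0=13·1+0=13,  q_0=13·0+1=1
a_1=2:  p_1=2·13+1=27,  q_1=2·1+0=2
…
a_3=12:  p_3=12·40+27=507,  q_3=12·3+2=38
a_4=1:  p_4=1·507+40=547,  q_4=1·38+3=41
a_5=2:  p_5=2·547+507=1601,  q_5=2·41+38=120
fundamental: x₁=1601, y₁=120  (since 2563201 − 178·14400 = 1)
(x_2, y_2) = (1601·1601 + 178·120·120, 1601·120 + 120·1601) = (5126401, 384240)
(x_3, y_3) = (1601·5126401 + 178·120·384240, 1601·384240 + 120·5126401) = (16414734401, 1230336360)

1601 120
5126401 384240
16414734401 1230336360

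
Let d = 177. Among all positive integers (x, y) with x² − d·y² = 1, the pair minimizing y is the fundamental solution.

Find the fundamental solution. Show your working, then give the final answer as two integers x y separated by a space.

[13; 3,3,2,8,2,3,3,26] for √177; ℓ=8 ⇒ convergent index 7
k=0  a_k=13  p_k/q_k = 13/1
k=1  a_k=3  p_k/q_k = 40/3
k=2  a_k=3  p_k/q_k = 133/10
k=3  a_k=2  p_k/q_k = 306/23
k=4  a_k=8  p_k/q_k = 2581/194
k=5  a_k=2  p_k/q_k = 5468/411
k=6  a_k=3  p_k/q_k = 18985/1427
k=7  a_k=3  p_k/q_k = 62423/4692
fundamental: x₁=62423, y₁=4692  (since 3896630929 − 177·22014864 = 1)

62423 4692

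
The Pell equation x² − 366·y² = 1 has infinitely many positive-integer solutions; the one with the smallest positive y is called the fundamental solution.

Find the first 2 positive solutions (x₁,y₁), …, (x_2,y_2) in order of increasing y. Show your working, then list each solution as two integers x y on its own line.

√366 = [19; 7,1,1,1,2,12,2,1,1,1,7,38, …], period ℓ=12 (even) → k=11
a_0=19:  p_0=19·1+0=19,  q_0=19·0+1=1
a_1=7:  p_1=7·19+1=134,  q_1=7·1+0=7
a_2=1:  p_2=1·134+19=153,  q_2=1·7+1=8
…
a_6=12:  p_6=12·1167+440=14444,  q_6=12·61+23=755
a_7=2:  p_7=2·14444+1167=30055,  q_7=2·755+61=1571
a_8=1:  p_8=1·30055+14444=44499,  q_8=1·1571+755=2326
a_9=1:  p_9=1·44499+30055=74554,  q_9=1·2326+1571=3897
a_10=1:  p_10=1·74554+44499=119053,  q_10=1·3897+2326=6223
a_11=7:  p_11=7·119053+74554=907925,  q_11=7·6223+3897=47458
fundamental: x₁=907925, y₁=47458  (since 824327805625 − 366·2252261764 = 1)
k=2:  x_2 = 907925·907925+366·47458·47458 = 1648655611249,  y_2 = 907925·47458+47458·907925 = 86176609300

907925 47458
1648655611249 86176609300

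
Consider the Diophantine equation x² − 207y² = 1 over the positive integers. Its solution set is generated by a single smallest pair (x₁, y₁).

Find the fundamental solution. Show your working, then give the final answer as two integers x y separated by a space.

√207 = [14; 2,1,1,2,1,1,2,28, …], period ℓ=8 (even) → k=7
k=0  a_k=14  p_k/q_k = 14/1
…
k=2  a_k=1  p_k/q_k = 43/3
…
k=5  a_k=1  p_k/q_k = 259/18
k=6  a_k=1  p_k/q_k = 446/31
k=7  a_k=2  p_k/q_k = 1151/80
→ (1151, 80).  Check: 1151²=1324801, 207·80²=1324800, difference 1.

1151 80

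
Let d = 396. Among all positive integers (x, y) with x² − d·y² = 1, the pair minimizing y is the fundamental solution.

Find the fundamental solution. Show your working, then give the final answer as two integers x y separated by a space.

199 10

√396 = [19; 1,8,1,38, …], period ℓ=4 (even) → k=3
step 0: (19, 1)  from 19·(1,0) + (0,1)
…
step 2: (179, 9)  from 8·(20,1) + (19,1)
step 3: (199, 10)  from 1·(179,9) + (20,1)
→ (199, 10).  Check: 199²=39601, 396·10²=39600, difference 1.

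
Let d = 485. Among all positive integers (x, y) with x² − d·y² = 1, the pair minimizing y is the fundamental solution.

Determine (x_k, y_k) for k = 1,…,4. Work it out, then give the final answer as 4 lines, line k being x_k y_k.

d=485: √d = [22; 44] (ℓ=1, odd), read p_1/q_1
a_0=22:  p_0=22·1+0=22,  q_0=22·0+1=1
a_1=44:  p_1=44·22+1=969,  q_1=44·1+0=44
fundamental: x₁=969, y₁=44  (since 938961 − 485·1936 = 1)
k=2:  x_2 = 969·969+485·44·44 = 1877921,  y_2 = 969·44+44·969 = 85272
k=3:  x_3 = 969·1877921+485·44·85272 = 3639409929,  y_3 = 969·85272+44·1877921 = 165257092
k=4:  x_4 = 969·3639409929+485·44·165257092 = 7053174564481,  y_4 = 969·165257092+44·3639409929 = 320268159024

969 44
1877921 85272
3639409929 165257092
7053174564481 320268159024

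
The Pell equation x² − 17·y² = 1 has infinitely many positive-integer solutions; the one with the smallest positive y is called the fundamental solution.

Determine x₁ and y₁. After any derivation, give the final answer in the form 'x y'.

33 8

√17 = [4; 8, …], period ℓ=1 (odd) → k=1
k=0  a_k=4  p_k/q_k = 4/1
k=1  a_k=8  p_k/q_k = 33/8
fundamental: x₁=33, y₁=8  (since 1089 − 17·64 = 1)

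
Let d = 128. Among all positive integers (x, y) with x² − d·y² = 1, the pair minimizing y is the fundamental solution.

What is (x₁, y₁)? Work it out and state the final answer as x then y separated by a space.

[11; 3,5,3,22] for √128; ℓ=4 ⇒ convergent index 3
step 0: (11, 1)  from 11·(1,0) + (0,1)
step 1: (34, 3)  from 3·(11,1) + (1,0)
step 2: (181, 16)  from 5·(34,3) + (11,1)
step 3: (577, 51)  from 3·(181,16) + (34,3)
(x₁, y₁) = (577, 51);  577² − 128·51² = 1 ✓

577 51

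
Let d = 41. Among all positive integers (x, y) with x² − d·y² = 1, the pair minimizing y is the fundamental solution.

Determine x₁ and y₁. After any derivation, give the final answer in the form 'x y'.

[6; 2,2,12] for √41; ℓ=3 ⇒ convergent index 5
step 0: (6, 1)  from 6·(1,0) + (0,1)
…
step 3: (397, 62)  from 12·(32,5) + (13,2)
step 4: (826, 129)  from 2·(397,62) + (32,5)
step 5: (2049, 320)  from 2·(826,129) + (397,62)
(x₁, y₁) = (2049, 320);  2049² − 41·320² = 1 ✓

2049 320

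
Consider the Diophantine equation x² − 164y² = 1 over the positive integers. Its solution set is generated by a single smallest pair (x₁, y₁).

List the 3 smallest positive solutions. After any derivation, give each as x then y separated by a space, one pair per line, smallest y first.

√164 = [12; 1,4,6,4,1,24, …], period ℓ=6 (even) → k=5
i=0: a=12 ⇒ p=12, q=1
…
i=2: a=4 ⇒ p=64, q=5
…
i=4: a=4 ⇒ p=1652, q=129
i=5: a=1 ⇒ p=2049, q=160
(x₁, y₁) = (2049, 160);  2049² − 164·160² = 1 ✓
(x_2, y_2) = (2049·2049 + 164·160·160, 2049·160 + 160·2049) = (8396801, 655680)
(x_3, y_3) = (2049·8396801 + 164·160·655680, 2049·655680 + 160·8396801) = (34410088449, 2686976480)

2049 160
8396801 655680
34410088449 2686976480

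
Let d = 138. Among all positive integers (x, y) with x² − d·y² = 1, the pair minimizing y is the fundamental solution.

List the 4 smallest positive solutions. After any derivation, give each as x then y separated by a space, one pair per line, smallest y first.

47 4
4417 376
415151 35340
39019777 3321584

d=138: √d = [11; 1,2,1,22] (ℓ=4, even), read p_3/q_3
step 0: (11, 1)  from 11·(1,0) + (0,1)
…
step 2: (35, 3)  from 2·(12,1) + (11,1)
step 3: (47, 4)  from 1·(35,3) + (12,1)
→ (47, 4).  Check: 47²=2209, 138·4²=2208, difference 1.
(47+4√138)^2 = 4417 + 376√138
(47+4√138)^3 = 415151 + 35340√138
(47+4√138)^4 = 39019777 + 3321584√138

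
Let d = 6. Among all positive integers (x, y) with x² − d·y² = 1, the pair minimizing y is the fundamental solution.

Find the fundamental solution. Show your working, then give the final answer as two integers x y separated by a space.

5 2

√6 → a₀=2, period (2,4); ℓ=2 even so k=1
k=0  a_k=2  p_k/q_k = 2/1
k=1  a_k=2  p_k/q_k = 5/2
fundamental: x₁=5, y₁=2  (since 25 − 6·4 = 1)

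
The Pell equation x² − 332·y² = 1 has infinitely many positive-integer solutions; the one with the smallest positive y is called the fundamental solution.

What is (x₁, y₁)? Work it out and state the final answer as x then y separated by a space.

√332 → a₀=18, period (4,1,1,8,1,1,4,36); ℓ=8 even so k=7
a_0=18:  p_0=18·1+0=18,  q_0=18·0+1=1
a_1=4:  p_1=4·18+1=73,  q_1=4·1+0=4
a_2=1:  p_2=1·73+18=91,  q_2=1·4+1=5
a_3=1:  p_3=1·91+73=164,  q_3=1·5+4=9
…
a_5=1:  p_5=1·1403+164=1567,  q_5=1·77+9=86
a_6=1:  p_6=1·1567+1403=2970,  q_6=1·86+77=163
a_7=4:  p_7=4·2970+1567=13447,  q_7=4·163+86=738
(x₁, y₁) = (13447, 738);  13447² − 332·738² = 1 ✓

13447 738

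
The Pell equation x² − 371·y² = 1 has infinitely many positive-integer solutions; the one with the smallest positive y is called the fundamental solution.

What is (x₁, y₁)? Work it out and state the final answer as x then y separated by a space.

√371 → a₀=19, period (3,1,4,1,3,38); ℓ=6 even so k=5
i=0: a=19 ⇒ p=19, q=1
i=1: a=3 ⇒ p=58, q=3
…
i=4: a=1 ⇒ p=443, q=23
i=5: a=3 ⇒ p=1695, q=88
fundamental: x₁=1695, y₁=88  (since 2873025 − 371·7744 = 1)

1695 88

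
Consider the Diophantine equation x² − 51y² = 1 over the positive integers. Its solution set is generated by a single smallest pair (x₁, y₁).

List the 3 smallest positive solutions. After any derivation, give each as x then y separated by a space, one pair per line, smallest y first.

50 7
4999 700
499850 69993

d=51: √d = [7; 7,14] (ℓ=2, even), read p_1/q_1
a_0=7:  p_0=7·1+0=7,  q_0=7·0+1=1
a_1=7:  p_1=7·7+1=50,  q_1=7·1+0=7
(x₁, y₁) = (50, 7);  50² − 51·7² = 1 ✓
(50+7√51)^2 = 4999 + 700√51
(50+7√51)^3 = 499850 + 69993√51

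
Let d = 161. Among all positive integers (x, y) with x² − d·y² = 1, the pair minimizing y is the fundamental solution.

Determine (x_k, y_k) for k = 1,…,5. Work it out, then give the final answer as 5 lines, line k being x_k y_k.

√161 = [12; 1,2,4,1,2,1,4,2,1,24, …], period ℓ=10 (even) → k=9
i=0: a=12 ⇒ p=12, q=1
…
i=2: a=2 ⇒ p=38, q=3
…
i=4: a=1 ⇒ p=203, q=16
…
i=6: a=1 ⇒ p=774, q=61
…
i=8: a=2 ⇒ p=8108, q=639
i=9: a=1 ⇒ p=11775, q=928
fundamental: x₁=11775, y₁=928  (since 138650625 − 161·861184 = 1)
(11775+928√161)^2 = 277301249 + 21854400√161
(11775+928√161)^3 = 6530444402175 + 514671119072√161
(11775+928√161)^4 = 153791965393920001 + 12120504832291200√161
(11775+928√161)^5 = 3621800778496371621375 + 285437888285786640928√161

11775 928
277301249 21854400
6530444402175 514671119072
153791965393920001 12120504832291200
3621800778496371621375 285437888285786640928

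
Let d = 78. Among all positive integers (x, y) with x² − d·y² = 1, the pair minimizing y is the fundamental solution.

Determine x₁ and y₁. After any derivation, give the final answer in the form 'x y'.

[8; 1,4,1,16] for √78; ℓ=4 ⇒ convergent index 3
step 0: (8, 1)  from 8·(1,0) + (0,1)
…
step 2: (44, 5)  from 4·(9,1) + (8,1)
step 3: (53, 6)  from 1·(44,5) + (9,1)
→ (53, 6).  Check: 53²=2809, 78·6²=2808, difference 1.

53 6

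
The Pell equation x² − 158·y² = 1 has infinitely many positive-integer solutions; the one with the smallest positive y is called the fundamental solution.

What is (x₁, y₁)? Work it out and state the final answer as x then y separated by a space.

7743 616

√158 = [12; 1,1,3,12,3,1,1,24, …], period ℓ=8 (even) → k=7
a_0=12:  p_0=12·1+0=12,  q_0=12·0+1=1
a_1=1:  p_1=1·12+1=13,  q_1=1·1+0=1
a_2=1:  p_2=1·13+12=25,  q_2=1·1+1=2
a_3=3:  p_3=3·25+13=88,  q_3=3·2+1=7
a_4=12:  p_4=12·88+25=1081,  q_4=12·7+2=86
…
a_6=1:  p_6=1·3331+1081=4412,  q_6=1·265+86=351
a_7=1:  p_7=1·4412+3331=7743,  q_7=1·351+265=616
→ (7743, 616).  Check: 7743²=59954049, 158·616²=59954048, difference 1.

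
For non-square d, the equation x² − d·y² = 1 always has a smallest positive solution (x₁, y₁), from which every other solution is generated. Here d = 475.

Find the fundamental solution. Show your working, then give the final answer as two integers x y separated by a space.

√475 = [21; 1,3,1,6,2,6,1,3,1,42, …], period ℓ=10 (even) → k=9
step 0: (21, 1)  from 21·(1,0) + (0,1)
…
step 3: (109, 5)  from 1·(87,4) + (22,1)
step 4: (741, 34)  from 6·(109,5) + (87,4)
…
step 6: (10287, 472)  from 6·(1591,73) + (741,34)
…
step 8: (45921, 2107)  from 3·(11878,545) + (10287,472)
step 9: (57799, 2652)  from 1·(45921,2107) + (11878,545)
fundamental: x₁=57799, y₁=2652  (since 3340724401 − 475·7033104 = 1)

57799 2652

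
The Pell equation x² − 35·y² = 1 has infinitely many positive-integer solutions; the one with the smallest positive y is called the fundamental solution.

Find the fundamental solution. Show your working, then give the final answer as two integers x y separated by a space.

6 1

√35 → a₀=5, period (1,10); ℓ=2 even so k=1
a_0=5:  p_0=5·1+0=5,  q_0=5·0+1=1
a_1=1:  p_1=1·5+1=6,  q_1=1·1+0=1
(x₁, y₁) = (6, 1);  6² − 35·1² = 1 ✓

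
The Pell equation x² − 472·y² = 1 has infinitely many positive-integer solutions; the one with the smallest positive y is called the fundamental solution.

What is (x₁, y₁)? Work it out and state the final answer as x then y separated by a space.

√472 = [21; 1,2,1,1,1,…,2,1,42, …], period ℓ=14 (even) → k=13
i=0: a=21 ⇒ p=21, q=1
…
i=3: a=1 ⇒ p=87, q=4
i=4: a=1 ⇒ p=152, q=7
…
i=7: a=5 ⇒ p=5779, q=266
i=8: a=4 ⇒ p=24224, q=1115
i=9: a=1 ⇒ p=30003, q=1381
i=10: a=1 ⇒ p=54227, q=2496
…
i=12: a=2 ⇒ p=222687, q=10250
i=13: a=1 ⇒ p=306917, q=14127
(x₁, y₁) = (306917, 14127);  306917² − 472·14127² = 1 ✓

306917 14127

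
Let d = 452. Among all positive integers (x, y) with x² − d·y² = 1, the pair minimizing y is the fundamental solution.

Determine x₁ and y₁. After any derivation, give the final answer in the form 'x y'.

1204353 56648

√452 → a₀=21, period (3,1,5,3,10,3,5,1,3,42); ℓ=10 even so k=9
a_0=21:  p_0=21·1+0=21,  q_0=21·0+1=1
…
a_2=1:  p_2=1·64+21=85,  q_2=1·3+1=4
a_3=5:  p_3=5·85+64=489,  q_3=5·4+3=23
a_4=3:  p_4=3·489+85=1552,  q_4=3·23+4=73
…
a_7=5:  p_7=5·49579+16009=263904,  q_7=5·2332+753=12413
a_8=1:  p_8=1·263904+49579=313483,  q_8=1·12413+2332=14745
a_9=3:  p_9=3·313483+263904=1204353,  q_9=3·14745+12413=56648
→ (1204353, 56648).  Check: 1204353²=1450466148609, 452·56648²=1450466148608, difference 1.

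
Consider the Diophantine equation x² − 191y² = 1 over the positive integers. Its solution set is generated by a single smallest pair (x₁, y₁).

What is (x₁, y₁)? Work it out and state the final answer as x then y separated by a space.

d=191: √d = [13; 1,4,1,1,3,…,4,1,26] (ℓ=16, even), read p_15/q_15
a_0=13:  p_0=13·1+0=13,  q_0=13·0+1=1
a_1=1:  p_1=1·13+1=14,  q_1=1·1+0=1
a_2=4:  p_2=4·14+13=69,  q_2=4·1+1=5
…
a_4=1:  p_4=1·83+69=152,  q_4=1·6+5=11
a_5=3:  p_5=3·152+83=539,  q_5=3·11+6=39
…
a_9=2:  p_9=2·40217+2999=83433,  q_9=2·2910+217=6037
a_10=2:  p_10=2·83433+40217=207083,  q_10=2·6037+2910=14984
a_11=3:  p_11=3·207083+83433=704682,  q_11=3·14984+6037=50989
a_12=1:  p_12=1·704682+207083=911765,  q_12=1·50989+14984=65973
a_13=1:  p_13=1·911765+704682=1616447,  q_13=1·65973+50989=116962
a_14=4:  p_14=4·1616447+911765=7377553,  q_14=4·116962+65973=533821
a_15=1:  p_15=1·7377553+1616447=8994000,  q_15=1·533821+116962=650783
fundamental: x₁=8994000, y₁=650783  (since 80892036000000 − 191·423518513089 = 1)

8994000 650783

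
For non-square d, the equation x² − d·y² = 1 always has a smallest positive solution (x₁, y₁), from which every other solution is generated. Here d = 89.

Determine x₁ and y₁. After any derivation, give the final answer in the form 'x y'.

500001 53000

√89 → a₀=9, period (2,3,3,2,18); ℓ=5 odd so k=9
step 0: (9, 1)  from 9·(1,0) + (0,1)
…
step 2: (66, 7)  from 3·(19,2) + (9,1)
…
step 4: (500, 53)  from 2·(217,23) + (66,7)
…
step 8: (216991, 23001)  from 3·(66019,6998) + (18934,2007)
step 9: (500001, 53000)  from 2·(216991,23001) + (66019,6998)
→ (500001, 53000).  Check: 500001²=250001000001, 89·53000²=250001000000, difference 1.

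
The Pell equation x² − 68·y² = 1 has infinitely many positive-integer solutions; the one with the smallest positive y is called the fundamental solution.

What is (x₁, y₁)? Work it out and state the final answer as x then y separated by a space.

[8; 4,16] for √68; ℓ=2 ⇒ convergent index 1
k=0  a_k=8  p_k/q_k = 8/1
k=1  a_k=4  p_k/q_k = 33/4
→ (33, 4).  Check: 33²=1089, 68·4²=1088, difference 1.

33 4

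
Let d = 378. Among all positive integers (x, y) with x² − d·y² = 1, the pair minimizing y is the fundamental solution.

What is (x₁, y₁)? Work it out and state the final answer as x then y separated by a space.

d=378: √d = [19; 2,3,1,4,1,3,2,38] (ℓ=8, even), read p_7/q_7
k=0  a_k=19  p_k/q_k = 19/1
…
k=3  a_k=1  p_k/q_k = 175/9
k=4  a_k=4  p_k/q_k = 836/43
…
k=6  a_k=3  p_k/q_k = 3869/199
k=7  a_k=2  p_k/q_k = 8749/450
(x₁, y₁) = (8749, 450);  8749² − 378·450² = 1 ✓

8749 450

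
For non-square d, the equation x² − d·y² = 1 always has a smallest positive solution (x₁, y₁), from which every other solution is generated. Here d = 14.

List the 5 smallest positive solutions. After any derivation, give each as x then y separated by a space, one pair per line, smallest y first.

15 4
449 120
13455 3596
403201 107760
12082575 3229204

√14 → a₀=3, period (1,2,1,6); ℓ=4 even so k=3
a_0=3:  p_0=3·1+0=3,  q_0=3·0+1=1
a_1=1:  p_1=1·3+1=4,  q_1=1·1+0=1
a_2=2:  p_2=2·4+3=11,  q_2=2·1+1=3
a_3=1:  p_3=1·11+4=15,  q_3=1·3+1=4
(x₁, y₁) = (15, 4);  15² − 14·4² = 1 ✓
n=2: (15,4)∘(15,4) = (15·15+14·4·4, 15·4+4·15) = (449,120)
n=3: (449,120)∘(15,4) = (15·449+14·4·120, 15·120+4·449) = (13455,3596)
n=4: (13455,3596)∘(15,4) = (15·13455+14·4·3596, 15·3596+4·13455) = (403201,107760)
n=5: (403201,107760)∘(15,4) = (15·403201+14·4·107760, 15·107760+4·403201) = (12082575,3229204)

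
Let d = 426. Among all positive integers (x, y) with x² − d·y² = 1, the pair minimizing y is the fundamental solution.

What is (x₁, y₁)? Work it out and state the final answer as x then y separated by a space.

d=426: √d = [20; 1,1,1,3,2,6,2,3,1,1,1,40] (ℓ=12, even), read p_11/q_11
step 0: (20, 1)  from 20·(1,0) + (0,1)
…
step 9: (31971, 1549)  from 1·(24809,1202) + (7162,347)
step 10: (56780, 2751)  from 1·(31971,1549) + (24809,1202)
step 11: (88751, 4300)  from 1·(56780,2751) + (31971,1549)
(x₁, y₁) = (88751, 4300);  88751² − 426·4300² = 1 ✓

88751 4300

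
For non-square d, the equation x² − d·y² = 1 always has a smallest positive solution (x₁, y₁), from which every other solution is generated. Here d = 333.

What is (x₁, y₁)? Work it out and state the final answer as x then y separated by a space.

73 4

d=333: √d = [18; 4,36] (ℓ=2, even), read p_1/q_1
k=0  a_k=18  p_k/q_k = 18/1
k=1  a_k=4  p_k/q_k = 73/4
fundamental: x₁=73, y₁=4  (since 5329 − 333·16 = 1)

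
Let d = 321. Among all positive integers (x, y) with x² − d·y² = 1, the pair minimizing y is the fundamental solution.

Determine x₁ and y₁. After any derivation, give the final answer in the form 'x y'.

d=321: √d = [17; 1,10,1,34] (ℓ=4, even), read p_3/q_3
step 0: (17, 1)  from 17·(1,0) + (0,1)
…
step 2: (197, 11)  from 10·(18,1) + (17,1)
step 3: (215, 12)  from 1·(197,11) + (18,1)
(x₁, y₁) = (215, 12);  215² − 321·12² = 1 ✓

215 12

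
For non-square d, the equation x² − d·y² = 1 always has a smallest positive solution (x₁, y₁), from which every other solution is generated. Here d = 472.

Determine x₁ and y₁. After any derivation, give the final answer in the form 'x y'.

306917 14127

√472 = [21; 1,2,1,1,1,…,2,1,42, …], period ℓ=14 (even) → k=13
step 0: (21, 1)  from 21·(1,0) + (0,1)
…
step 2: (65, 3)  from 2·(22,1) + (21,1)
step 3: (87, 4)  from 1·(65,3) + (22,1)
step 4: (152, 7)  from 1·(87,4) + (65,3)
step 5: (239, 11)  from 1·(152,7) + (87,4)
…
step 7: (5779, 266)  from 5·(1108,51) + (239,11)
…
step 10: (54227, 2496)  from 1·(30003,1381) + (24224,1115)
step 11: (84230, 3877)  from 1·(54227,2496) + (30003,1381)
step 12: (222687, 10250)  from 2·(84230,3877) + (54227,2496)
step 13: (306917, 14127)  from 1·(222687,10250) + (84230,3877)
(x₁, y₁) = (306917, 14127);  306917² − 472·14127² = 1 ✓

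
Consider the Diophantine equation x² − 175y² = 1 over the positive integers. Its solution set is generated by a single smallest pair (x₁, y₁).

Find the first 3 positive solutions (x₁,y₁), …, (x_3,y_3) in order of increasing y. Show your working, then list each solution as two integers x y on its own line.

√175 → a₀=13, period (4,2,1,2,4,26); ℓ=6 even so k=5
k=0  a_k=13  p_k/q_k = 13/1
…
k=4  a_k=2  p_k/q_k = 463/35
k=5  a_k=4  p_k/q_k = 2024/153
→ (2024, 153).  Check: 2024²=4096576, 175·153²=4096575, difference 1.
(x_2, y_2) = (2024·2024 + 175·153·153, 2024·153 + 153·2024) = (8193151, 619344)
(x_3, y_3) = (2024·8193151 + 175·153·619344, 2024·619344 + 153·8193151) = (33165873224, 2507104359)

2024 153
8193151 619344
33165873224 2507104359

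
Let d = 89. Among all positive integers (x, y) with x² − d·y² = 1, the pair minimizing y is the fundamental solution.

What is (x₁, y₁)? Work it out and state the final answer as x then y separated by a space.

d=89: √d = [9; 2,3,3,2,18] (ℓ=5, odd), read p_9/q_9
i=0: a=9 ⇒ p=9, q=1
…
i=4: a=2 ⇒ p=500, q=53
i=5: a=18 ⇒ p=9217, q=977
i=6: a=2 ⇒ p=18934, q=2007
…
i=8: a=3 ⇒ p=216991, q=23001
i=9: a=2 ⇒ p=500001, q=53000
→ (500001, 53000).  Check: 500001²=250001000001, 89·53000²=250001000000, difference 1.

500001 53000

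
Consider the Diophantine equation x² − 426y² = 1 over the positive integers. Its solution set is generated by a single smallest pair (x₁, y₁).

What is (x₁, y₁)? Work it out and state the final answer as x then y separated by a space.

88751 4300

√426 = [20; 1,1,1,3,2,6,2,3,1,1,1,40, …], period ℓ=12 (even) → k=11
i=0: a=20 ⇒ p=20, q=1
i=1: a=1 ⇒ p=21, q=1
i=2: a=1 ⇒ p=41, q=2
i=3: a=1 ⇒ p=62, q=3
…
i=7: a=2 ⇒ p=7162, q=347
…
i=9: a=1 ⇒ p=31971, q=1549
i=10: a=1 ⇒ p=56780, q=2751
i=11: a=1 ⇒ p=88751, q=4300
→ (88751, 4300).  Check: 88751²=7876740001, 426·4300²=7876740000, difference 1.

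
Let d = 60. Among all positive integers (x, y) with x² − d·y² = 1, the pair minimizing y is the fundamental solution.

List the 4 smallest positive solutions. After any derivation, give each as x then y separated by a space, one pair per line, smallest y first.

√60 → a₀=7, period (1,2,1,14); ℓ=4 even so k=3
a_0=7:  p_0=7·1+0=7,  q_0=7·0+1=1
…
a_2=2:  p_2=2·8+7=23,  q_2=2·1+1=3
a_3=1:  p_3=1·23+8=31,  q_3=1·3+1=4
(x₁, y₁) = (31, 4);  31² − 60·4² = 1 ✓
(x_2, y_2) = (31·31 + 60·4·4, 31·4 + 4·31) = (1921, 248)
(x_3, y_3) = (31·1921 + 60·4·248, 31·248 + 4·1921) = (119071, 15372)
(x_4, y_4) = (31·119071 + 60·4·15372, 31·15372 + 4·119071) = (7380481, 952816)

31 4
1921 248
119071 15372
7380481 952816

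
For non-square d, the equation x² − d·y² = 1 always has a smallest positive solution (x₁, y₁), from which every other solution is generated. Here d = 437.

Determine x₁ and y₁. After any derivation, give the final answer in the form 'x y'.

d=437: √d = [20; 1,9,2,9,1,40] (ℓ=6, even), read p_5/q_5
i=0: a=20 ⇒ p=20, q=1
i=1: a=1 ⇒ p=21, q=1
i=2: a=9 ⇒ p=209, q=10
i=3: a=2 ⇒ p=439, q=21
i=4: a=9 ⇒ p=4160, q=199
i=5: a=1 ⇒ p=4599, q=220
(x₁, y₁) = (4599, 220);  4599² − 437·220² = 1 ✓

4599 220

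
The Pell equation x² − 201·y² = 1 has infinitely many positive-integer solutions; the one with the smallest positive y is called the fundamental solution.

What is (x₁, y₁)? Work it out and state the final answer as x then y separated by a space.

515095 36332

√201 → a₀=14, period (5,1,1,1,2,…,1,5,28); ℓ=14 even so k=13
k=0  a_k=14  p_k/q_k = 14/1
k=1  a_k=5  p_k/q_k = 71/5
…
k=4  a_k=1  p_k/q_k = 241/17
k=5  a_k=2  p_k/q_k = 638/45
…
k=7  a_k=8  p_k/q_k = 7670/541
…
k=9  a_k=2  p_k/q_k = 24768/1747
k=10  a_k=1  p_k/q_k = 33317/2350
k=11  a_k=1  p_k/q_k = 58085/4097
k=12  a_k=1  p_k/q_k = 91402/6447
k=13  a_k=5  p_k/q_k = 515095/36332
(x₁, y₁) = (515095, 36332);  515095² − 201·36332² = 1 ✓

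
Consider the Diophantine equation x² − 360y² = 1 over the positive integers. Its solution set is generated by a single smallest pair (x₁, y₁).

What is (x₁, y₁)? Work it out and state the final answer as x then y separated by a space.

19 1

[18; 1,36] for √360; ℓ=2 ⇒ convergent index 1
i=0: a=18 ⇒ p=18, q=1
i=1: a=1 ⇒ p=19, q=1
fundamental: x₁=19, y₁=1  (since 361 − 360·1 = 1)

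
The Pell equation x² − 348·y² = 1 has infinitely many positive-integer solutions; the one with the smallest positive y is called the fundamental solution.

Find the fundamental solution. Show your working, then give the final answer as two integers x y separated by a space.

1567 84

√348 = [18; 1,1,1,8,1,1,1,36, …], period ℓ=8 (even) → k=7
k=0  a_k=18  p_k/q_k = 18/1
k=1  a_k=1  p_k/q_k = 19/1
…
k=3  a_k=1  p_k/q_k = 56/3
k=4  a_k=8  p_k/q_k = 485/26
k=5  a_k=1  p_k/q_k = 541/29
k=6  a_k=1  p_k/q_k = 1026/55
k=7  a_k=1  p_k/q_k = 1567/84
(x₁, y₁) = (1567, 84);  1567² − 348·84² = 1 ✓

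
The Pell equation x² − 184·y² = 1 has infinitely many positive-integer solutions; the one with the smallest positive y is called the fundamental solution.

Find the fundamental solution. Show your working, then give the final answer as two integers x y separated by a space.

√184 → a₀=13, period (1,1,3,2,1,2,1,2,3,1,1,26); ℓ=12 even so k=11
a_0=13:  p_0=13·1+0=13,  q_0=13·0+1=1
a_1=1:  p_1=1·13+1=14,  q_1=1·1+0=1
…
a_3=3:  p_3=3·27+14=95,  q_3=3·2+1=7
…
a_5=1:  p_5=1·217+95=312,  q_5=1·16+7=23
a_6=2:  p_6=2·312+217=841,  q_6=2·23+16=62
…
a_9=3:  p_9=3·3147+1153=10594,  q_9=3·232+85=781
a_10=1:  p_10=1·10594+3147=13741,  q_10=1·781+232=1013
a_11=1:  p_11=1·13741+10594=24335,  q_11=1·1013+781=1794
fundamental: x₁=24335, y₁=1794  (since 592192225 − 184·3218436 = 1)

24335 1794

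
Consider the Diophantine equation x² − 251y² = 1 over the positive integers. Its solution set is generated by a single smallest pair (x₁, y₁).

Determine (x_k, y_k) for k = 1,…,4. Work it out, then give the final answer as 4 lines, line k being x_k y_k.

3674890 231957
27009633024199 1704832919460
198514860608593651330 12530146894788486843
1459040552203802437039183201 92093823044376819996025080

√251 → a₀=15, period (1,5,2,1,2,…,5,1,30); ℓ=14 even so k=13
a_0=15:  p_0=15·1+0=15,  q_0=15·0+1=1
a_1=1:  p_1=1·15+1=16,  q_1=1·1+0=1
…
a_4=1:  p_4=1·206+95=301,  q_4=1·13+6=19
a_5=2:  p_5=2·301+206=808,  q_5=2·19+13=51
…
a_12=5:  p_12=5·577033+212692=3097857,  q_12=5·36422+13425=195535
a_13=1:  p_13=1·3097857+577033=3674890,  q_13=1·195535+36422=231957
→ (3674890, 231957).  Check: 3674890²=13504816512100, 251·231957²=13504816512099, difference 1.
n=2: (3674890,231957)∘(3674890,231957) = (3674890·3674890+251·231957·231957, 3674890·231957+231957·3674890) = (27009633024199,1704832919460)
n=3: (27009633024199,1704832919460)∘(3674890,231957) = (3674890·27009633024199+251·231957·1704832919460, 3674890·1704832919460+231957·27009633024199) = (198514860608593651330,12530146894788486843)
n=4: (198514860608593651330,12530146894788486843)∘(3674890,231957) = (3674890·198514860608593651330+251·231957·12530146894788486843, 3674890·12530146894788486843+231957·198514860608593651330) = (1459040552203802437039183201,92093823044376819996025080)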